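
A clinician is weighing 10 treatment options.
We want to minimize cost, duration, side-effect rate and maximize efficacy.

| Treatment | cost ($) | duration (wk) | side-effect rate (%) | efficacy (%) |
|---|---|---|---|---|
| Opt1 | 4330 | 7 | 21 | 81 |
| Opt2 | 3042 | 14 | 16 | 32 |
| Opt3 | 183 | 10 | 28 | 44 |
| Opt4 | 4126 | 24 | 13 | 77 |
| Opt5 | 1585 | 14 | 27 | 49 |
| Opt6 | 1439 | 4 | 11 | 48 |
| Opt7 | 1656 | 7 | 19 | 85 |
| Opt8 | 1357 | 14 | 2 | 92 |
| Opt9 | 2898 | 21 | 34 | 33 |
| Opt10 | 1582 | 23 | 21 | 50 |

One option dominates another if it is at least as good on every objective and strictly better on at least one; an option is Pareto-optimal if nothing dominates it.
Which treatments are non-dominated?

Opt1: dominated by Opt7 (cost 1656≤4330, duration 7≤7, side-effect rate 19≤21, efficacy 85≥81).
Opt2: dominated by Opt6 (cost 1439≤3042, duration 4≤14, side-effect rate 11≤16, efficacy 48≥32).
Opt3: not dominated (best cost).
Opt4: dominated by Opt8 (cost 1357≤4126, duration 14≤24, side-effect rate 2≤13, efficacy 92≥77).
Opt5: dominated by Opt8 (cost 1357≤1585, duration 14≤14, side-effect rate 2≤27, efficacy 92≥49).
Opt6: not dominated (best duration).
Opt7: not dominated.
Opt8: not dominated (best side-effect rate).
Opt9: dominated by Opt3 (cost 183≤2898, duration 10≤21, side-effect rate 28≤34, efficacy 44≥33).
Opt10: dominated by Opt8 (cost 1357≤1582, duration 14≤23, side-effect rate 2≤21, efficacy 92≥50).

Opt3, Opt6, Opt7, Opt8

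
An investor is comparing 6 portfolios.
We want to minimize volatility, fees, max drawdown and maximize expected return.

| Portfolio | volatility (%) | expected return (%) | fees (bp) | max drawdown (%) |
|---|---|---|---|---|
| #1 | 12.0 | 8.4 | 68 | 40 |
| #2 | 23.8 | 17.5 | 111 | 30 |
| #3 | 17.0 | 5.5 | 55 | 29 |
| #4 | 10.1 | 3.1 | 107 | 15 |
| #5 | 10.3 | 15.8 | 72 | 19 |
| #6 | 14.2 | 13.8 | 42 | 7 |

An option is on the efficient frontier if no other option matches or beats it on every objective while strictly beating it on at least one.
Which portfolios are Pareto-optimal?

#1: not dominated.
#2: not dominated (best expected return).
#3: dominated by #6 (volatility 14.2≤17.0, expected return 13.8≥5.5, fees 42≤55, max drawdown 7≤29).
#4: not dominated (best volatility).
#5: not dominated.
#6: not dominated (best fees).

#1, #2, #4, #5, #6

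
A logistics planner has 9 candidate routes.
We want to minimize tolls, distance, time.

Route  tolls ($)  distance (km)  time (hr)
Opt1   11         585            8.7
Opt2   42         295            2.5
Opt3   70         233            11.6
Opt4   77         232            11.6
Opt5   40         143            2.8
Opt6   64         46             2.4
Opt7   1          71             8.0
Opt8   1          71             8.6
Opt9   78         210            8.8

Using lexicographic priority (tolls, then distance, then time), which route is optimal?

First minimize tolls: best is 1, kept {Opt7, Opt8}.
Then minimize distance: best is 71, kept {Opt7, Opt8}.
Then minimize time: best is 8.0, kept {Opt7}.

Opt7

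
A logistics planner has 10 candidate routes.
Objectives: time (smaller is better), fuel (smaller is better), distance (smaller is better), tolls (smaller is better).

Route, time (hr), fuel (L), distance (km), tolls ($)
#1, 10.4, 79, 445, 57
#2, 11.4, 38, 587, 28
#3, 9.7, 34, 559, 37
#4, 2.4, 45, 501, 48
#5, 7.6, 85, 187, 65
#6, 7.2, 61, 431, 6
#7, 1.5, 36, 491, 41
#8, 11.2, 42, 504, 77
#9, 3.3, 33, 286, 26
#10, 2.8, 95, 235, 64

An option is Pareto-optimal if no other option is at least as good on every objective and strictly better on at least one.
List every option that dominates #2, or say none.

#9: time 3.3≤11.4, fuel 33≤38, distance 286≤587, tolls 26≤28 — dominates #2.
Others (#1, #3, #4, #5, #6, #7, #8, #10) are each worse than #2 on at least one objective.

#9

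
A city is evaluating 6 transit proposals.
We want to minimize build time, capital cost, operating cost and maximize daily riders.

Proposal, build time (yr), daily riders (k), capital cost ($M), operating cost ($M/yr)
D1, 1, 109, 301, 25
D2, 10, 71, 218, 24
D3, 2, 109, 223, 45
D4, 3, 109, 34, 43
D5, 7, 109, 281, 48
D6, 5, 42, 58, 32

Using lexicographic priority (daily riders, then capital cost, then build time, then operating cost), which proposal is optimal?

D4

First maximize daily riders: best is 109, kept {D1, D3, D4, D5}.
Then minimize capital cost: best is 34, kept {D4}.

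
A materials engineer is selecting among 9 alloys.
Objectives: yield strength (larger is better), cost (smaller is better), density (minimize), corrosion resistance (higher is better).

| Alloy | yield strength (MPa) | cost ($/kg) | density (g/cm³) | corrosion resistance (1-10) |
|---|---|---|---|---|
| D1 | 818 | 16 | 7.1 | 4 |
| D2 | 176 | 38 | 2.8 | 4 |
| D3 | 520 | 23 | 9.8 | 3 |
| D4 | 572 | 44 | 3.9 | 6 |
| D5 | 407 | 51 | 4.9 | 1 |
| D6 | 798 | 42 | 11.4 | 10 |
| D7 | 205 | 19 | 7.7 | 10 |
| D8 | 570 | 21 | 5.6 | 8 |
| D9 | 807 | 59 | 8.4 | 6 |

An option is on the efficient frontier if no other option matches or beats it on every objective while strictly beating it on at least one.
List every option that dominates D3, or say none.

D1, D8

D1: yield strength 818≥520, cost 16≤23, density 7.1≤9.8, corrosion resistance 4≥3 — dominates D3.
D8: yield strength 570≥520, cost 21≤23, density 5.6≤9.8, corrosion resistance 8≥3 — dominates D3.
Others (D2, D4, D5, D6, D7, D9) are each worse than D3 on at least one objective.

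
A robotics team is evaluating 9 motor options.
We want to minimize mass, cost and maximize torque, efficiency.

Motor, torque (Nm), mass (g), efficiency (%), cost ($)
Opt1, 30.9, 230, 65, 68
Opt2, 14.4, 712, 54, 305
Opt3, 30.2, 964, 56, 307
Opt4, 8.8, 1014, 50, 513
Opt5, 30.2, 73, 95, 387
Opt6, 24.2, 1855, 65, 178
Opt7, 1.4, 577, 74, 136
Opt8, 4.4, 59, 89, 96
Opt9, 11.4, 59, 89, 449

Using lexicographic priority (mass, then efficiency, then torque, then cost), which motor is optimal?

Opt9

First minimize mass: best is 59, kept {Opt8, Opt9}.
Then maximize efficiency: best is 89, kept {Opt8, Opt9}.
Then maximize torque: best is 11.4, kept {Opt9}.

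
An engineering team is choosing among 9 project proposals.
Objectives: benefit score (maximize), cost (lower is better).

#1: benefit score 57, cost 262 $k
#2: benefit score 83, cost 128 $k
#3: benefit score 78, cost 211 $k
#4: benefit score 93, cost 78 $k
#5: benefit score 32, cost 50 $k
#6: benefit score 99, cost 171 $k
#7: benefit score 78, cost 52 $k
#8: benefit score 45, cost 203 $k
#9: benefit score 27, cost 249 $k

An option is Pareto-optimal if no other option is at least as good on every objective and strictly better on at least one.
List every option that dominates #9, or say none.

#2, #3, #4, #5, #6, #7, #8

#2: benefit score 83≥27, cost 128≤249 — dominates #9.
#3: benefit score 78≥27, cost 211≤249 — dominates #9.
#4: benefit score 93≥27, cost 78≤249 — dominates #9.
#5: benefit score 32≥27, cost 50≤249 — dominates #9.
#6: benefit score 99≥27, cost 171≤249 — dominates #9.
#7: benefit score 78≥27, cost 52≤249 — dominates #9.
#8: benefit score 45≥27, cost 203≤249 — dominates #9.
Others (#1) are each worse than #9 on at least one objective.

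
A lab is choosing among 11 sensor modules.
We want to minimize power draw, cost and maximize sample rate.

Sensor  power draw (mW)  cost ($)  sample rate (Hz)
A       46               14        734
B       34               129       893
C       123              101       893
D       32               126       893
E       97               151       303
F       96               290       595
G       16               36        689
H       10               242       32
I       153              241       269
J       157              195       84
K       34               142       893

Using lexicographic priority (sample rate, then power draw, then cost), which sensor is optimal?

First maximize sample rate: best is 893, kept {B, C, D, K}.
Then minimize power draw: best is 32, kept {D}.

D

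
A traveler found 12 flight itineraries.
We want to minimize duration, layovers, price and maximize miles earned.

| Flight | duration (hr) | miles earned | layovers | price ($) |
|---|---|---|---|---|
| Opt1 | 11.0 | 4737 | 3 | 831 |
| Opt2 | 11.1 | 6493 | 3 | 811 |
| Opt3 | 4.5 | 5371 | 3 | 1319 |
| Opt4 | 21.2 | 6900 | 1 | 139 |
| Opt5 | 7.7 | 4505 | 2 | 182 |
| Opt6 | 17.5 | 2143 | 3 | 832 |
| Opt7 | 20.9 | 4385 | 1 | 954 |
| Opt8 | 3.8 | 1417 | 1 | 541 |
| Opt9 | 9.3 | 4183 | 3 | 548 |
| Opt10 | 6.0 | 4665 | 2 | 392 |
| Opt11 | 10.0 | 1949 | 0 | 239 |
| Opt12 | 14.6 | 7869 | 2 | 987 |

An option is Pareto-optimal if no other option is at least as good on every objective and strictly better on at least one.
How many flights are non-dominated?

10

Opt1: not dominated.
Opt2: not dominated.
Opt3: not dominated.
Opt4: not dominated (best price).
Opt5: not dominated.
Opt6: dominated by Opt1 (duration 11.0≤17.5, miles earned 4737≥2143, layovers 3≤3, price 831≤832).
Opt7: not dominated.
Opt8: not dominated (best duration).
Opt9: dominated by Opt5 (duration 7.7≤9.3, miles earned 4505≥4183, layovers 2≤3, price 182≤548).
Opt10: not dominated.
Opt11: not dominated (best layovers).
Opt12: not dominated (best miles earned).
Pareto-optimal: Opt1, Opt2, Opt3, Opt4, Opt5, Opt7, Opt8, Opt10, Opt11, Opt12 → 10.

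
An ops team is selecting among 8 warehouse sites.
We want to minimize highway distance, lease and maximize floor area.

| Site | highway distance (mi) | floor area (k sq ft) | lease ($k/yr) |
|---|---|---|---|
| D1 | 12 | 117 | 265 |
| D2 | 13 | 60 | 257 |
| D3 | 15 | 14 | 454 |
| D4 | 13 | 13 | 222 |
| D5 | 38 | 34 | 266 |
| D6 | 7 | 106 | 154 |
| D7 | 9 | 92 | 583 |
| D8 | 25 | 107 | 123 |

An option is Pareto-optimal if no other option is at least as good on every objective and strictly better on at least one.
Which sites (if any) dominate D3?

D1: highway distance 12≤15, floor area 117≥14, lease 265≤454 — dominates D3.
D2: highway distance 13≤15, floor area 60≥14, lease 257≤454 — dominates D3.
D6: highway distance 7≤15, floor area 106≥14, lease 154≤454 — dominates D3.
Others (D4, D5, D7, D8) are each worse than D3 on at least one objective.

D1, D2, D6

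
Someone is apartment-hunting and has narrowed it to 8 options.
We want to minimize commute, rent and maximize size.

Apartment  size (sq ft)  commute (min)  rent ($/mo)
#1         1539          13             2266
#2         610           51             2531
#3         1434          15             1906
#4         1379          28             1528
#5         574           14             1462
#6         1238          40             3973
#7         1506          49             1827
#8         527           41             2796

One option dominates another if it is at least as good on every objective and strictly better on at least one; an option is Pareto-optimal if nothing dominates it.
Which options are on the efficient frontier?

#1: not dominated (best size).
#2: dominated by #1 (size 1539≥610, commute 13≤51, rent 2266≤2531).
#3: not dominated.
#4: not dominated.
#5: not dominated (best rent).
#6: dominated by #1 (size 1539≥1238, commute 13≤40, rent 2266≤3973).
#7: not dominated.
#8: dominated by #1 (size 1539≥527, commute 13≤41, rent 2266≤2796).

#1, #3, #4, #5, #7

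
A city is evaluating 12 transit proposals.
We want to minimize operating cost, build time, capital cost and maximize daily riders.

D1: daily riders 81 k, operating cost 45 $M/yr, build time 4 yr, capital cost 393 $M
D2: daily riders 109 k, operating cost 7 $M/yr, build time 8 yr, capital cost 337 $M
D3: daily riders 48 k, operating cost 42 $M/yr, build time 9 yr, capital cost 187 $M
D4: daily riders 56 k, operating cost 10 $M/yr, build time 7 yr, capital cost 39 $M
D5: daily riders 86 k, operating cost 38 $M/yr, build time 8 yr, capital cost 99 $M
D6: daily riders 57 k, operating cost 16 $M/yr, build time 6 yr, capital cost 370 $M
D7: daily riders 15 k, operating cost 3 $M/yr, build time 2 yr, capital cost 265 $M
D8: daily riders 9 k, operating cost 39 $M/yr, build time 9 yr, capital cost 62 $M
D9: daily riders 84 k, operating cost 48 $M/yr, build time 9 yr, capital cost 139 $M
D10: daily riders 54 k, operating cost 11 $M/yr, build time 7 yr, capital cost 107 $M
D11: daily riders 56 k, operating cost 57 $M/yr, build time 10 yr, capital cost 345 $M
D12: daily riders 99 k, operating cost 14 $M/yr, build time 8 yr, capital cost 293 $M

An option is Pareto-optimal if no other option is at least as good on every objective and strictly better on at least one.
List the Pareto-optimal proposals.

D1, D2, D4, D5, D6, D7, D12

D1: not dominated.
D2: not dominated (best daily riders).
D3: dominated by D4 (daily riders 56≥48, operating cost 10≤42, build time 7≤9, capital cost 39≤187).
D4: not dominated (best capital cost).
D5: not dominated.
D6: not dominated.
D7: not dominated (best operating cost).
D8: dominated by D4 (daily riders 56≥9, operating cost 10≤39, build time 7≤9, capital cost 39≤62).
D9: dominated by D5 (daily riders 86≥84, operating cost 38≤48, build time 8≤9, capital cost 99≤139).
D10: dominated by D4 (daily riders 56≥54, operating cost 10≤11, build time 7≤7, capital cost 39≤107).
D11: dominated by D2 (daily riders 109≥56, operating cost 7≤57, build time 8≤10, capital cost 337≤345).
D12: not dominated.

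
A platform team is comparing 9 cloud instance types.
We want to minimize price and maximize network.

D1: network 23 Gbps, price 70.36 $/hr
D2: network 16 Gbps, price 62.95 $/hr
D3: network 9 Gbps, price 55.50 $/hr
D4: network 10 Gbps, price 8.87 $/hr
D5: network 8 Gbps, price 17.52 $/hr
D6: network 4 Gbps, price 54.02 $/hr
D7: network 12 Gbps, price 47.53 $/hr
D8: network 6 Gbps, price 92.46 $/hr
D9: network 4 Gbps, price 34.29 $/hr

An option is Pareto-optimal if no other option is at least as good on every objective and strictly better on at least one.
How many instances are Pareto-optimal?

D1: not dominated (best network).
D2: not dominated.
D3: dominated by D4 (network 10≥9, price 8.87≤55.50).
D4: not dominated (best price).
D5: dominated by D4 (network 10≥8, price 8.87≤17.52).
D6: dominated by D4 (network 10≥4, price 8.87≤54.02).
D7: not dominated.
D8: dominated by D1 (network 23≥6, price 70.36≤92.46).
D9: dominated by D4 (network 10≥4, price 8.87≤34.29).
Pareto-optimal: D1, D2, D4, D7 → 4.

4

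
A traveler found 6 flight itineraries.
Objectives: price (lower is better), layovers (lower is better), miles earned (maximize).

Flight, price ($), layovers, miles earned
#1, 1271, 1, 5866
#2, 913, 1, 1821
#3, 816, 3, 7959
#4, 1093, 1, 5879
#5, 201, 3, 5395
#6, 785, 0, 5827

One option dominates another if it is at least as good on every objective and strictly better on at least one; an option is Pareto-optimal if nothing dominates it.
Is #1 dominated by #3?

No

#3 vs #1: #3 is worse on layovers (3 vs 1), so it does not dominate #1.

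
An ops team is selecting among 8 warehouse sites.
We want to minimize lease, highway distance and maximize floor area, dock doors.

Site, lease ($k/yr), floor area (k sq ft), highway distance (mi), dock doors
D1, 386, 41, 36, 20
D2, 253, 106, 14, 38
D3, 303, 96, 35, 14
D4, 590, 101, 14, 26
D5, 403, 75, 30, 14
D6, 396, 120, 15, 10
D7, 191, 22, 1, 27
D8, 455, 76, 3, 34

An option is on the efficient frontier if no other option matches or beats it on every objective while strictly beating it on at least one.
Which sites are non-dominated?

D1: dominated by D2 (lease 253≤386, floor area 106≥41, highway distance 14≤36, dock doors 38≥20).
D2: not dominated (best dock doors).
D3: dominated by D2 (lease 253≤303, floor area 106≥96, highway distance 14≤35, dock doors 38≥14).
D4: dominated by D2 (lease 253≤590, floor area 106≥101, highway distance 14≤14, dock doors 38≥26).
D5: dominated by D2 (lease 253≤403, floor area 106≥75, highway distance 14≤30, dock doors 38≥14).
D6: not dominated (best floor area).
D7: not dominated (best lease).
D8: not dominated.

D2, D6, D7, D8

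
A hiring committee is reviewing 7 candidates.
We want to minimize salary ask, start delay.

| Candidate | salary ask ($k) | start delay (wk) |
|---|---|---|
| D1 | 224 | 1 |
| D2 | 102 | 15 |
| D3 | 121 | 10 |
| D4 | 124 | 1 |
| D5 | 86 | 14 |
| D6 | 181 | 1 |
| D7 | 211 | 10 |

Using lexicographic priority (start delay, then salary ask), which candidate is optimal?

D4

First minimize start delay: best is 1, kept {D1, D4, D6}.
Then minimize salary ask: best is 124, kept {D4}.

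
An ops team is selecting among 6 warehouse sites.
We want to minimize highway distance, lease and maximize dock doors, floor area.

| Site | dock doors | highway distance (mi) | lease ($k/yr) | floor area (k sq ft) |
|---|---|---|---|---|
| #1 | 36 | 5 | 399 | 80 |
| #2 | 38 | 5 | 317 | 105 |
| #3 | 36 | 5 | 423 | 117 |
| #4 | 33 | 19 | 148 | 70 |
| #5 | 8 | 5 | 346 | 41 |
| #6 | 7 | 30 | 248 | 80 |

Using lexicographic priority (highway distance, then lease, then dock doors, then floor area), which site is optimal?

First minimize highway distance: best is 5, kept {#1, #2, #3, #5}.
Then minimize lease: best is 317, kept {#2}.

#2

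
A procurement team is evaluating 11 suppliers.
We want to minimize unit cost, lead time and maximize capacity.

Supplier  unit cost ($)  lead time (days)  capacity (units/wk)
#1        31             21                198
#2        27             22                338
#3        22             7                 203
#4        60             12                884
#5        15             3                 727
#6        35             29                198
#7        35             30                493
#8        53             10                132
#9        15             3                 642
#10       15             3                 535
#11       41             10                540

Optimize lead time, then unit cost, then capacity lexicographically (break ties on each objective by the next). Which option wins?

First minimize lead time: best is 3, kept {#5, #9, #10}.
Then minimize unit cost: best is 15, kept {#5, #9, #10}.
Then maximize capacity: best is 727, kept {#5}.

#5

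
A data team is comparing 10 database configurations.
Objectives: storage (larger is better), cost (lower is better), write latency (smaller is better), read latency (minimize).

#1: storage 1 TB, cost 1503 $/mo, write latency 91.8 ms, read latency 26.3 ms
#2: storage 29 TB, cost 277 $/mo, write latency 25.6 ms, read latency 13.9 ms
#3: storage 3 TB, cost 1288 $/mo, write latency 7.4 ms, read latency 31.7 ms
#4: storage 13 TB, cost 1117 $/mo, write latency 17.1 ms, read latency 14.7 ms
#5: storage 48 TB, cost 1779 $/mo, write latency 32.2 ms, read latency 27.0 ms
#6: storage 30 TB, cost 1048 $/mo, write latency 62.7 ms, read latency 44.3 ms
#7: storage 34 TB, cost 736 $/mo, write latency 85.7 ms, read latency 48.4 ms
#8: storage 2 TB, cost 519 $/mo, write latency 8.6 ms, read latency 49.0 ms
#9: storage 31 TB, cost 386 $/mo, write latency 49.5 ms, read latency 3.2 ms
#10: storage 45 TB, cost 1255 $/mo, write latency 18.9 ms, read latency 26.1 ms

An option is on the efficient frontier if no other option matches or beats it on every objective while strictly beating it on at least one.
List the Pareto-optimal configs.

#1: dominated by #2 (storage 29≥1, cost 277≤1503, write latency 25.6≤91.8, read latency 13.9≤26.3).
#2: not dominated (best cost).
#3: not dominated (best write latency).
#4: not dominated.
#5: not dominated (best storage).
#6: dominated by #9 (storage 31≥30, cost 386≤1048, write latency 49.5≤62.7, read latency 3.2≤44.3).
#7: not dominated.
#8: not dominated.
#9: not dominated (best read latency).
#10: not dominated.

#2, #3, #4, #5, #7, #8, #9, #10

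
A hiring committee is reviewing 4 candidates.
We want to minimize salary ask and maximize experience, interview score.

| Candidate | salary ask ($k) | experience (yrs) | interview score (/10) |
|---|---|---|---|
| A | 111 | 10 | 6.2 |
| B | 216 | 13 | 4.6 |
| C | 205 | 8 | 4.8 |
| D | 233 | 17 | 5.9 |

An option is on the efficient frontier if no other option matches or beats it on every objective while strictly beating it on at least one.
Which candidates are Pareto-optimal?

A: not dominated (best salary ask).
B: not dominated.
C: dominated by A (salary ask 111≤205, experience 10≥8, interview score 6.2≥4.8).
D: not dominated (best experience).

A, B, D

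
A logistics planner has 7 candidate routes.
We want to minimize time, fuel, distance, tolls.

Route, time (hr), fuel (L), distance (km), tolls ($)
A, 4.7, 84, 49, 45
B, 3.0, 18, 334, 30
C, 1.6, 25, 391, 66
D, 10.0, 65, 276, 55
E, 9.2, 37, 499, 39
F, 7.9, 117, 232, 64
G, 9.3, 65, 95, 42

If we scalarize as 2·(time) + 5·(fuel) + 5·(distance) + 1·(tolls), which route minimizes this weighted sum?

A

A: 2·4.7 + 5·84 + 5·49 + 1·45 = 719.4
B: 2·3.0 + 5·18 + 5·334 + 1·30 = 1796.0
C: 2·1.6 + 5·25 + 5·391 + 1·66 = 2149.2
D: 2·10.0 + 5·65 + 5·276 + 1·55 = 1780.0
E: 2·9.2 + 5·37 + 5·499 + 1·39 = 2737.4
F: 2·7.9 + 5·117 + 5·232 + 1·64 = 1824.8
G: 2·9.3 + 5·65 + 5·95 + 1·42 = 860.6
Lowest: A at 719.4.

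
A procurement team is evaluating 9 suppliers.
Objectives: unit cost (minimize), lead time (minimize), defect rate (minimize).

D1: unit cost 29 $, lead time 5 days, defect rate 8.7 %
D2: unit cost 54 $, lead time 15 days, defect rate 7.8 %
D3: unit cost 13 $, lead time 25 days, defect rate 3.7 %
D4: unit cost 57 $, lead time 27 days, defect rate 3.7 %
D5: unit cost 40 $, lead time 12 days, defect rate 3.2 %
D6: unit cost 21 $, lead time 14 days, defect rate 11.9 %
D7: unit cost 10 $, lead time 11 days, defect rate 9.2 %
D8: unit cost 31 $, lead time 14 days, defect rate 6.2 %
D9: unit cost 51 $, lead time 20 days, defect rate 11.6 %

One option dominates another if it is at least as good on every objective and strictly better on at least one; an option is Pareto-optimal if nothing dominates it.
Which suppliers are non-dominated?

D1: not dominated (best lead time).
D2: dominated by D5 (unit cost 40≤54, lead time 12≤15, defect rate 3.2≤7.8).
D3: not dominated.
D4: dominated by D3 (unit cost 13≤57, lead time 25≤27, defect rate 3.7≤3.7).
D5: not dominated (best defect rate).
D6: dominated by D7 (unit cost 10≤21, lead time 11≤14, defect rate 9.2≤11.9).
D7: not dominated (best unit cost).
D8: not dominated.
D9: dominated by D1 (unit cost 29≤51, lead time 5≤20, defect rate 8.7≤11.6).

D1, D3, D5, D7, D8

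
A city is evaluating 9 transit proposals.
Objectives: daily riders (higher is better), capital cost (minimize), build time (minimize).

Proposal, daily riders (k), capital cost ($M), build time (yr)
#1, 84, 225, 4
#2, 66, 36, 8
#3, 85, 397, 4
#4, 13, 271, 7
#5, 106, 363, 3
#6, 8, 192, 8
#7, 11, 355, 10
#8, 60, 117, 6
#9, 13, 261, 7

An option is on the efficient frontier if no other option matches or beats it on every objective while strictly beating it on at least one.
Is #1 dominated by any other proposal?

No

#2: worse on daily riders (66 vs 84).
#3: worse on capital cost (397 vs 225).
#4: worse on daily riders (13 vs 84).
#5: worse on capital cost (363 vs 225).
#6: worse on daily riders (8 vs 84).
#7: worse on daily riders (11 vs 84).
#8: worse on daily riders (60 vs 84).
#9: worse on daily riders (13 vs 84).
No option is at least as good as #1 on every objective and strictly better on one.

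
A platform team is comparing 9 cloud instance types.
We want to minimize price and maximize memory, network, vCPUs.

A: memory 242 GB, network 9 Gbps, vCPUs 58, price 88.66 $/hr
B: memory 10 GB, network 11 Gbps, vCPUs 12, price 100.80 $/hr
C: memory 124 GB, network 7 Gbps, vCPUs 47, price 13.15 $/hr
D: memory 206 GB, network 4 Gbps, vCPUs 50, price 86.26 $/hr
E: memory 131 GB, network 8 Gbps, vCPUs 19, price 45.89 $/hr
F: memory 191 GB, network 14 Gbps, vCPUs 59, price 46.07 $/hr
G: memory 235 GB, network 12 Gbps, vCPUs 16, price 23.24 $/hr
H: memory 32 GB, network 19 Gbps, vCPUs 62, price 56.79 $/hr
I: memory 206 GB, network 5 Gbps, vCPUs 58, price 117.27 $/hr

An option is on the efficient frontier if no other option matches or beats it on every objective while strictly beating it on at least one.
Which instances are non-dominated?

A: not dominated (best memory).
B: dominated by F (memory 191≥10, network 14≥11, vCPUs 59≥12, price 46.07≤100.80).
C: not dominated (best price).
D: not dominated.
E: not dominated.
F: not dominated.
G: not dominated.
H: not dominated (best network).
I: dominated by A (memory 242≥206, network 9≥5, vCPUs 58≥58, price 88.66≤117.27).

A, C, D, E, F, G, H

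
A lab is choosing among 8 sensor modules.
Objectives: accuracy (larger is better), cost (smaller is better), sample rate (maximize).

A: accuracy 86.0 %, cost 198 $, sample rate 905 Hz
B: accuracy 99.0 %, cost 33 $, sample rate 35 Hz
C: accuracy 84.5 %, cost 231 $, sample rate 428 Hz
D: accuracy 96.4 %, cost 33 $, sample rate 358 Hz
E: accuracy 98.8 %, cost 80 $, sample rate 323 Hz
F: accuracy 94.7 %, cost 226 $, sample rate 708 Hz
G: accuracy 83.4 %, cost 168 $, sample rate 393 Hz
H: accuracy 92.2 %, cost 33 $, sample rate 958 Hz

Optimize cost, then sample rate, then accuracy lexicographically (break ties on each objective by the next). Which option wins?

H

First minimize cost: best is 33, kept {B, D, H}.
Then maximize sample rate: best is 958, kept {H}.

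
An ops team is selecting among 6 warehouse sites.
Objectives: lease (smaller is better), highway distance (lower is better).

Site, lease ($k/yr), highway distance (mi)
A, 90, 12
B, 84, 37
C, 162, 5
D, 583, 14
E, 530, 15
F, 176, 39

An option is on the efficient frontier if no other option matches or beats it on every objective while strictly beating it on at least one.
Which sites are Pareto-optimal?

A: not dominated.
B: not dominated (best lease).
C: not dominated (best highway distance).
D: dominated by A (lease 90≤583, highway distance 12≤14).
E: dominated by A (lease 90≤530, highway distance 12≤15).
F: dominated by A (lease 90≤176, highway distance 12≤39).

A, B, C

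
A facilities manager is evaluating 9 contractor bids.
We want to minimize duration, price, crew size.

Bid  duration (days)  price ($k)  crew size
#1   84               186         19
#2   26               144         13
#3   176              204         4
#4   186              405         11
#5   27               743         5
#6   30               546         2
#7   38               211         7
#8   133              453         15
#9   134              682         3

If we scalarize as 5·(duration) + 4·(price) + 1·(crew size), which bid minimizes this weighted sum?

#2

#1: 5·84 + 4·186 + 1·19 = 1183
#2: 5·26 + 4·144 + 1·13 = 719
#3: 5·176 + 4·204 + 1·4 = 1700
#4: 5·186 + 4·405 + 1·11 = 2561
#5: 5·27 + 4·743 + 1·5 = 3112
#6: 5·30 + 4·546 + 1·2 = 2336
#7: 5·38 + 4·211 + 1·7 = 1041
#8: 5·133 + 4·453 + 1·15 = 2492
#9: 5·134 + 4·682 + 1·3 = 3401
Lowest: #2 at 719.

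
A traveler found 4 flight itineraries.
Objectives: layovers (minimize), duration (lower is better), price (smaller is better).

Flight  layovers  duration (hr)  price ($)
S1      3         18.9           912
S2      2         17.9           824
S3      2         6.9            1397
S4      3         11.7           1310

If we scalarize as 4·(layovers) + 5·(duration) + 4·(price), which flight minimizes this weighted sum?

S2

S1: 4·3 + 5·18.9 + 4·912 = 3754.5
S2: 4·2 + 5·17.9 + 4·824 = 3393.5
S3: 4·2 + 5·6.9 + 4·1397 = 5630.5
S4: 4·3 + 5·11.7 + 4·1310 = 5310.5
Lowest: S2 at 3393.5.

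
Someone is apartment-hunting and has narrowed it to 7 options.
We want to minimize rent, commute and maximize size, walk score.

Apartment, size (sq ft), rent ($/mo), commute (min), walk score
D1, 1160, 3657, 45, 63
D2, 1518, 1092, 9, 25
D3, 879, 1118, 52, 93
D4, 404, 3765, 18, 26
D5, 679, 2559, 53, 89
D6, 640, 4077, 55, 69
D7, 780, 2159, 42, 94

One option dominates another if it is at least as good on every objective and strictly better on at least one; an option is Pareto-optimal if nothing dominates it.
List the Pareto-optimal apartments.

D1: not dominated.
D2: not dominated (best size).
D3: not dominated.
D4: not dominated.
D5: dominated by D3 (size 879≥679, rent 1118≤2559, commute 52≤53, walk score 93≥89).
D6: dominated by D3 (size 879≥640, rent 1118≤4077, commute 52≤55, walk score 93≥69).
D7: not dominated (best walk score).

D1, D2, D3, D4, D7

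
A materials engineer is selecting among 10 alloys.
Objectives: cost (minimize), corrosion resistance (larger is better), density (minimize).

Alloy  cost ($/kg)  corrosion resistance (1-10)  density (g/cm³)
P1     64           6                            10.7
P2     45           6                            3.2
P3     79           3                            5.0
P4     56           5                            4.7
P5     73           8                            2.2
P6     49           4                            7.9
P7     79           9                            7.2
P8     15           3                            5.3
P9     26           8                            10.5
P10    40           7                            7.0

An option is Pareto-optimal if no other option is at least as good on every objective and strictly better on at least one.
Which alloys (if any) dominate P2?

P1: worse on cost (64 vs 45).
P3: worse on cost (79 vs 45).
P4: worse on cost (56 vs 45).
P5: worse on cost (73 vs 45).
P6: worse on cost (49 vs 45).
P7: worse on cost (79 vs 45).
P8: worse on corrosion resistance (3 vs 6).
P9: worse on density (10.5 vs 3.2).
P10: worse on density (7.0 vs 3.2).
No option dominates P2.

none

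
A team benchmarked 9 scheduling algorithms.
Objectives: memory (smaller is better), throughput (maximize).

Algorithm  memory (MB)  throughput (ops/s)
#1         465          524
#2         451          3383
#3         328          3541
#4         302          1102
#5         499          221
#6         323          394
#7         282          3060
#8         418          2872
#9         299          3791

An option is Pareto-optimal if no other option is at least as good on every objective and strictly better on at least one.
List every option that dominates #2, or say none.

#3: memory 328≤451, throughput 3541≥3383 — dominates #2.
#9: memory 299≤451, throughput 3791≥3383 — dominates #2.
Others (#1, #4, #5, #6, #7, #8) are each worse than #2 on at least one objective.

#3, #9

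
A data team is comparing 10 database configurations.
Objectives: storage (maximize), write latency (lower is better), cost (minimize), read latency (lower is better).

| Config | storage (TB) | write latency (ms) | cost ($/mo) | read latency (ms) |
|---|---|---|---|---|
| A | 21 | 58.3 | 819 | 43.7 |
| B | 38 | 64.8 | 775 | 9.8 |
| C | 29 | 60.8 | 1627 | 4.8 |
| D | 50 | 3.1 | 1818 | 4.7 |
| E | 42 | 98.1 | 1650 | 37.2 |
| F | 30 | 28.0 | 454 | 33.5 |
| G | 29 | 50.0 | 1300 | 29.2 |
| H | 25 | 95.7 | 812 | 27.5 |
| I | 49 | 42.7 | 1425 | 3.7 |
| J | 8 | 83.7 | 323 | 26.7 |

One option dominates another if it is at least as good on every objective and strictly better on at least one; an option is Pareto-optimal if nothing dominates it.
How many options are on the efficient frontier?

A: dominated by F (storage 30≥21, write latency 28.0≤58.3, cost 454≤819, read latency 33.5≤43.7).
B: not dominated.
C: dominated by I (storage 49≥29, write latency 42.7≤60.8, cost 1425≤1627, read latency 3.7≤4.8).
D: not dominated (best storage).
E: dominated by I (storage 49≥42, write latency 42.7≤98.1, cost 1425≤1650, read latency 3.7≤37.2).
F: not dominated.
G: not dominated.
H: dominated by B (storage 38≥25, write latency 64.8≤95.7, cost 775≤812, read latency 9.8≤27.5).
I: not dominated (best read latency).
J: not dominated (best cost).
Pareto-optimal: B, D, F, G, I, J → 6.

6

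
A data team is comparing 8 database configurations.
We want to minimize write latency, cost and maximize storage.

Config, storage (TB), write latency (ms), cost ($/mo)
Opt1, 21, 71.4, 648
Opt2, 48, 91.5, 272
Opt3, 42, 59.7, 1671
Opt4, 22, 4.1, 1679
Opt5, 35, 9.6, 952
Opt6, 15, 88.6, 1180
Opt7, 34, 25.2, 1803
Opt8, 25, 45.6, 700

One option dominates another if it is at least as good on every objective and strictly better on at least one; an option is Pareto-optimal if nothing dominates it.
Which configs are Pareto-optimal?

Opt1: not dominated.
Opt2: not dominated (best storage).
Opt3: not dominated.
Opt4: not dominated (best write latency).
Opt5: not dominated.
Opt6: dominated by Opt1 (storage 21≥15, write latency 71.4≤88.6, cost 648≤1180).
Opt7: dominated by Opt5 (storage 35≥34, write latency 9.6≤25.2, cost 952≤1803).
Opt8: not dominated.

Opt1, Opt2, Opt3, Opt4, Opt5, Opt8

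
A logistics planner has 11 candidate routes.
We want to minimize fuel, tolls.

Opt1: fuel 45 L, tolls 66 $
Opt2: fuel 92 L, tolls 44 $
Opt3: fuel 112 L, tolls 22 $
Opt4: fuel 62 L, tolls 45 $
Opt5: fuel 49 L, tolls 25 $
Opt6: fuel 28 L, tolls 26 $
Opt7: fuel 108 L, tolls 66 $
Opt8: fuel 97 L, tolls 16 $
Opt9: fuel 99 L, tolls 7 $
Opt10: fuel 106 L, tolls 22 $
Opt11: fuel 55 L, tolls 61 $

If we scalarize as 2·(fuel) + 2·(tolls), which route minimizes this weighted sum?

Opt6

Opt1: 2·45 + 2·66 = 222
Opt2: 2·92 + 2·44 = 272
Opt3: 2·112 + 2·22 = 268
Opt4: 2·62 + 2·45 = 214
Opt5: 2·49 + 2·25 = 148
Opt6: 2·28 + 2·26 = 108
Opt7: 2·108 + 2·66 = 348
Opt8: 2·97 + 2·16 = 226
Opt9: 2·99 + 2·7 = 212
Opt10: 2·106 + 2·22 = 256
Opt11: 2·55 + 2·61 = 232
Lowest: Opt6 at 108.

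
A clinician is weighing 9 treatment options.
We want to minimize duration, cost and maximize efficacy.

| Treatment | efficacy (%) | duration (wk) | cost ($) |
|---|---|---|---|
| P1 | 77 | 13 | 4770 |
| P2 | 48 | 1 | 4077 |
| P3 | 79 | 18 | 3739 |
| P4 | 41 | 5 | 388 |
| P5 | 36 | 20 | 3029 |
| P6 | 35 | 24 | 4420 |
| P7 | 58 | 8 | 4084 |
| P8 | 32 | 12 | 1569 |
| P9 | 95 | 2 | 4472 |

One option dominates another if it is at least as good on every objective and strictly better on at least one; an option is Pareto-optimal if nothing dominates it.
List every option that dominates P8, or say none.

P4

P4: efficacy 41≥32, duration 5≤12, cost 388≤1569 — dominates P8.
Others (P1, P2, P3, P5, P6, P7, P9) are each worse than P8 on at least one objective.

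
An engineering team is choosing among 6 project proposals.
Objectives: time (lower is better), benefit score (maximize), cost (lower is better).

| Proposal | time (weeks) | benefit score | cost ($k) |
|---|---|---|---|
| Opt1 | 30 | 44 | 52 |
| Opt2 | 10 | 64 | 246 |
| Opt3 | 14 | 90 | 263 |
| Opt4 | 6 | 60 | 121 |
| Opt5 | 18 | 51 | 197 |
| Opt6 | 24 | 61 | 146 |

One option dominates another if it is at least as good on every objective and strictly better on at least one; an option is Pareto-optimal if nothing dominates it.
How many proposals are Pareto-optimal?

Opt1: not dominated (best cost).
Opt2: not dominated.
Opt3: not dominated (best benefit score).
Opt4: not dominated (best time).
Opt5: dominated by Opt4 (time 6≤18, benefit score 60≥51, cost 121≤197).
Opt6: not dominated.
Pareto-optimal: Opt1, Opt2, Opt3, Opt4, Opt6 → 5.

5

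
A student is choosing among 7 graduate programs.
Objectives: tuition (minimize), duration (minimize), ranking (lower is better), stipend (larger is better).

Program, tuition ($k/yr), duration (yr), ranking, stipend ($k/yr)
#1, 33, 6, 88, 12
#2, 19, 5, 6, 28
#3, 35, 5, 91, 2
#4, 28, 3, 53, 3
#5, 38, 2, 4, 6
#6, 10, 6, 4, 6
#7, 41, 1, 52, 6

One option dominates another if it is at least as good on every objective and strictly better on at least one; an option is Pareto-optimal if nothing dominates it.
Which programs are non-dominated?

#2, #4, #5, #6, #7

#1: dominated by #2 (tuition 19≤33, duration 5≤6, ranking 6≤88, stipend 28≥12).
#2: not dominated (best stipend).
#3: dominated by #2 (tuition 19≤35, duration 5≤5, ranking 6≤91, stipend 28≥2).
#4: not dominated.
#5: not dominated.
#6: not dominated (best tuition).
#7: not dominated (best duration).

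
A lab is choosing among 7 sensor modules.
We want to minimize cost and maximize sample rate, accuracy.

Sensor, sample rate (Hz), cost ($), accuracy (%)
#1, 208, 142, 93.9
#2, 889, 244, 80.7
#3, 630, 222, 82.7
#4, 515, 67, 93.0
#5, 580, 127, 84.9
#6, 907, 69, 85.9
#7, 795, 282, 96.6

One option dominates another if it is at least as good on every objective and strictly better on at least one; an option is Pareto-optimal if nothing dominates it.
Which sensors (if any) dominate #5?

#6

#6: sample rate 907≥580, cost 69≤127, accuracy 85.9≥84.9 — dominates #5.
Others (#1, #2, #3, #4, #7) are each worse than #5 on at least one objective.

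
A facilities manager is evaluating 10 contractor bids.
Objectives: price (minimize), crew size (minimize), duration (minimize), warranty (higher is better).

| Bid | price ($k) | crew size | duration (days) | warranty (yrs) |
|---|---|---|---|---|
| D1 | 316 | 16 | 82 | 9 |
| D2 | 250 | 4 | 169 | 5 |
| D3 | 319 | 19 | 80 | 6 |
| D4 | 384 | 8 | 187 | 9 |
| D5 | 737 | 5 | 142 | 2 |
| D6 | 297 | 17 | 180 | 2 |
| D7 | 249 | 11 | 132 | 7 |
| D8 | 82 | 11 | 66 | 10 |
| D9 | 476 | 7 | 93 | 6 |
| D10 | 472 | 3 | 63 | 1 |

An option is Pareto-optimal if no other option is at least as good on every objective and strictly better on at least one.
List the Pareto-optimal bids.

D2, D4, D5, D8, D9, D10

D1: dominated by D8 (price 82≤316, crew size 11≤16, duration 66≤82, warranty 10≥9).
D2: not dominated.
D3: dominated by D8 (price 82≤319, crew size 11≤19, duration 66≤80, warranty 10≥6).
D4: not dominated.
D5: not dominated.
D6: dominated by D2 (price 250≤297, crew size 4≤17, duration 169≤180, warranty 5≥2).
D7: dominated by D8 (price 82≤249, crew size 11≤11, duration 66≤132, warranty 10≥7).
D8: not dominated (best price).
D9: not dominated.
D10: not dominated (best crew size).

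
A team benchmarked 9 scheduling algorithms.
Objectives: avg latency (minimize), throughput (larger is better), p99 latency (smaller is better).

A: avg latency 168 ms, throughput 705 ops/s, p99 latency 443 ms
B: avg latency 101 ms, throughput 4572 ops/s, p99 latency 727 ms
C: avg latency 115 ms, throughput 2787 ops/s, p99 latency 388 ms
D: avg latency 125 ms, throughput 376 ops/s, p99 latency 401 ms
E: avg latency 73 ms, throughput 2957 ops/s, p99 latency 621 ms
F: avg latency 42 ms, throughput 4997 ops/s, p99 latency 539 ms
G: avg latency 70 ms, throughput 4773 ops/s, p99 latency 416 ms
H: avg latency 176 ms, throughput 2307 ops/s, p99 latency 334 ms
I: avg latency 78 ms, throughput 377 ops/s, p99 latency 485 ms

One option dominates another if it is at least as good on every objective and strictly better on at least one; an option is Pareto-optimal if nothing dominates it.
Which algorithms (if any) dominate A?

C: avg latency 115≤168, throughput 2787≥705, p99 latency 388≤443 — dominates A.
G: avg latency 70≤168, throughput 4773≥705, p99 latency 416≤443 — dominates A.
Others (B, D, E, F, H, I) are each worse than A on at least one objective.

C, G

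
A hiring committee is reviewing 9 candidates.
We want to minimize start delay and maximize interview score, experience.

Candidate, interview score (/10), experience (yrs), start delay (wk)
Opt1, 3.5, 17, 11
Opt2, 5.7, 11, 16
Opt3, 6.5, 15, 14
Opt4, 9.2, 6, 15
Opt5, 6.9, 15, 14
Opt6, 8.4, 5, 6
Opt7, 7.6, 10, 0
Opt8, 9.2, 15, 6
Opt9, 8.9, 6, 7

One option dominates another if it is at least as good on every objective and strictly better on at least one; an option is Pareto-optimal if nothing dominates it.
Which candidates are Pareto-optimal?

Opt1, Opt7, Opt8

Opt1: not dominated (best experience).
Opt2: dominated by Opt3 (interview score 6.5≥5.7, experience 15≥11, start delay 14≤16).
Opt3: dominated by Opt5 (interview score 6.9≥6.5, experience 15≥15, start delay 14≤14).
Opt4: dominated by Opt8 (interview score 9.2≥9.2, experience 15≥6, start delay 6≤15).
Opt5: dominated by Opt8 (interview score 9.2≥6.9, experience 15≥15, start delay 6≤14).
Opt6: dominated by Opt8 (interview score 9.2≥8.4, experience 15≥5, start delay 6≤6).
Opt7: not dominated (best start delay).
Opt8: not dominated.
Opt9: dominated by Opt8 (interview score 9.2≥8.9, experience 15≥6, start delay 6≤7).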